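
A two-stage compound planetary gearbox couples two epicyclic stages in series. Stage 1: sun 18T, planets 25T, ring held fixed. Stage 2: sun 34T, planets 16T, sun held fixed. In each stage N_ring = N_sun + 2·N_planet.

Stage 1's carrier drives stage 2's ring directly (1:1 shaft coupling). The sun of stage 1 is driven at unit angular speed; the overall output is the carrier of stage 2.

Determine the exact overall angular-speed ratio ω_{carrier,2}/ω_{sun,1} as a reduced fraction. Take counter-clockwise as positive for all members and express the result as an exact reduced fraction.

297/2150

Stage 1: N_ring = 18 + 2·25 = 68
Stage 1: 18(ω_s−ω_c) = −68(ω_r−ω_c),  ω_r=0, ω_s=1
Stage 1: 18(1−ω_c) = −68(0−ω_c)  ⇒  86ω_c = 18  ⇒  ω_c = 9/43
  ⇒ ω_c¹/ω_s¹ = 9/43
Stage 2: N_ring = 34 + 2·16 = 66
Stage 2: 34(ω_s−ω_c) = −66(ω_r−ω_c),  ω_s=0, ω_r=1
Stage 2: 34(0−ω_c) = −66(1−ω_c)  ⇒  100ω_c = 66  ⇒  ω_c = 33/50
  ⇒ ω_c²/ω_r² = 33/50
Coupling ω_r² = ω_c¹ ⇒ overall = 9/43 × 33/50 = 297/2150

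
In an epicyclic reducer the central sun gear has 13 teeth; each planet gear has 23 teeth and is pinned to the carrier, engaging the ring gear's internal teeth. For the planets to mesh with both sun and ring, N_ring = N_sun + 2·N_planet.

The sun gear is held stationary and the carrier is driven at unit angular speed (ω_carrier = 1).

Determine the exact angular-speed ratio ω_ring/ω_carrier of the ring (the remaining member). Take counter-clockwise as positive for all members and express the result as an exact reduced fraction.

72/59

N_ring = 13 + 2·23 = 59
13(ω_s−ω_c) = −59(ω_r−ω_c),  ω_s=0, ω_c=1
ω_r = 1 − (13/59)(0−1) = 72/59
ω_r/ω_c = 72/59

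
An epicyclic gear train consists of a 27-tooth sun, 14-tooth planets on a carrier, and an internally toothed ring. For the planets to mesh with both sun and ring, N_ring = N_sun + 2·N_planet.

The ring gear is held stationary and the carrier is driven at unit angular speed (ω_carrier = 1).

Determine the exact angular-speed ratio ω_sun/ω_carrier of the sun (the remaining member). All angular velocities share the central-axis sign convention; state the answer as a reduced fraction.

82/27

N_ring = 27 + 2·14 = 55
27(ω_s−ω_c) = −55(ω_r−ω_c),  ω_r=0, ω_c=1
ω_s = 1 − (55/27)(0−1) = 82/27
ω_s/ω_c = 82/27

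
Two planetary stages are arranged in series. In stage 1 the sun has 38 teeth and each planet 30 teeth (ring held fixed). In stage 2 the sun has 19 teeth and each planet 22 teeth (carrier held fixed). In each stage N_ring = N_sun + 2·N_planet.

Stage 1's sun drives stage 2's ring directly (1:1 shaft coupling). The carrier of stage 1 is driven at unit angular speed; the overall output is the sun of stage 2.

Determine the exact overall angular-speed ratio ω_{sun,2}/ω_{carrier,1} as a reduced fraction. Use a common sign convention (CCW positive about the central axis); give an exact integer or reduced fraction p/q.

Stage 1: N_ring = 38 + 2·30 = 98
Stage 1: 38(ω_s−ω_c) = −98(ω_r−ω_c),  ω_r=0, ω_c=1
Stage 1: ω_s = 1 − (98/38)(0−1) = 68/19
  ⇒ ω_s¹/ω_c¹ = 68/19
Stage 2: N_ring = 19 + 2·22 = 63
Stage 2: 19(ω_s−ω_c) = −63(ω_r−ω_c),  ω_c=0, ω_r=1
Stage 2: ω_s = 0 − (63/19)(1−0) = -63/19
  ⇒ ω_s²/ω_r² = -63/19
Coupling ω_r² = ω_s¹ ⇒ overall = 68/19 × -63/19 = -4284/361

-4284/361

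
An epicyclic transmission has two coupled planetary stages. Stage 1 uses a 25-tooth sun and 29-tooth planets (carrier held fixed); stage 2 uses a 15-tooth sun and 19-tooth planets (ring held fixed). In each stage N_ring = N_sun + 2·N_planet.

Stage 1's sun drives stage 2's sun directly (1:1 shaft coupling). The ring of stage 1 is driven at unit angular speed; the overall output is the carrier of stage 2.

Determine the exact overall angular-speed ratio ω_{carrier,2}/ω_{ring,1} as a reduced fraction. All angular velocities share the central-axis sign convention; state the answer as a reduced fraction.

Stage 1: N_ring = 25 + 2·29 = 83
Stage 1: 25(ω_s−ω_c) = −83(ω_r−ω_c),  ω_c=0, ω_r=1
Stage 1: ω_s = 0 − (83/25)(1−0) = -83/25
  ⇒ ω_s¹/ω_r¹ = -83/25
Stage 2: N_ring = 15 + 2·19 = 53
Stage 2: 15(ω_s−ω_c) = −53(ω_r−ω_c),  ω_r=0, ω_s=1
Stage 2: 15(1−ω_c) = −53(0−ω_c)  ⇒  68ω_c = 15  ⇒  ω_c = 15/68
  ⇒ ω_c²/ω_s² = 15/68
Coupling ω_s² = ω_s¹ ⇒ overall = -83/25 × 15/68 = -249/340

-249/340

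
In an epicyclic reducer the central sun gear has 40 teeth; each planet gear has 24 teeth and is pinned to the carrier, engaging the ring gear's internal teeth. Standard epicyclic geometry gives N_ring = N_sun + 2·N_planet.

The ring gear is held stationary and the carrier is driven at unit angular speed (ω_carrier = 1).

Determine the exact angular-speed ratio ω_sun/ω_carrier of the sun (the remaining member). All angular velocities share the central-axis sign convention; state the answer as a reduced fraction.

16/5

N_ring = 40 + 2·24 = 88
40(ω_s−ω_c) = −88(ω_r−ω_c),  ω_r=0, ω_c=1
ω_s = 1 − (88/40)(0−1) = 16/5
ω_s/ω_c = 16/5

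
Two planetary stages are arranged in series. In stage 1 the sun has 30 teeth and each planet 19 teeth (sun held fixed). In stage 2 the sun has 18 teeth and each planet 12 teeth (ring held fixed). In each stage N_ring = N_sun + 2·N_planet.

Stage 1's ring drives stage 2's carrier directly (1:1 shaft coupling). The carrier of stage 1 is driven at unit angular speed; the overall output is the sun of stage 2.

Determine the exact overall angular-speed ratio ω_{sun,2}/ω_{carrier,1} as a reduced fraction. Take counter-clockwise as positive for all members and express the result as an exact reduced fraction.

Stage 1: N_ring = 30 + 2·19 = 68
Stage 1: 30(ω_s−ω_c) = −68(ω_r−ω_c),  ω_s=0, ω_c=1
Stage 1: ω_r = 1 − (30/68)(0−1) = 49/34
  ⇒ ω_r¹/ω_c¹ = 49/34
Stage 2: N_ring = 18 + 2·12 = 42
Stage 2: 18(ω_s−ω_c) = −42(ω_r−ω_c),  ω_r=0, ω_c=1
Stage 2: ω_s = 1 − (42/18)(0−1) = 10/3
  ⇒ ω_s²/ω_c² = 10/3
Coupling ω_c² = ω_r¹ ⇒ overall = 49/34 × 10/3 = 245/51

245/51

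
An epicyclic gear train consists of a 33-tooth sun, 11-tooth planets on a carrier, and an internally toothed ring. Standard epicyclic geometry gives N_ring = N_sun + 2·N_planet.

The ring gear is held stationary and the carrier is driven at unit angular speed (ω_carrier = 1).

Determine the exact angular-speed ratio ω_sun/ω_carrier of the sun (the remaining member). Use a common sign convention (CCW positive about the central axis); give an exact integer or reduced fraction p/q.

8/3

N_ring = 33 + 2·11 = 55
33(ω_s−ω_c) = −55(ω_r−ω_c),  ω_r=0, ω_c=1
ω_s = 1 − (55/33)(0−1) = 8/3
ω_s/ω_c = 8/3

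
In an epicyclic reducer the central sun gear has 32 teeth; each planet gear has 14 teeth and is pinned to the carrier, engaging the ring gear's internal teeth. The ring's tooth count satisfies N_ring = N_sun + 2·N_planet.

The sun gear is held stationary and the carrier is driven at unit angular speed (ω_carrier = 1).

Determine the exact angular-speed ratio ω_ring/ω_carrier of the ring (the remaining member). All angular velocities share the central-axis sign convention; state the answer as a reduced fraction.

23/15

N_ring = 32 + 2·14 = 60
32(ω_s−ω_c) = −60(ω_r−ω_c),  ω_s=0, ω_c=1
ω_r = 1 − (32/60)(0−1) = 23/15
ω_r/ω_c = 23/15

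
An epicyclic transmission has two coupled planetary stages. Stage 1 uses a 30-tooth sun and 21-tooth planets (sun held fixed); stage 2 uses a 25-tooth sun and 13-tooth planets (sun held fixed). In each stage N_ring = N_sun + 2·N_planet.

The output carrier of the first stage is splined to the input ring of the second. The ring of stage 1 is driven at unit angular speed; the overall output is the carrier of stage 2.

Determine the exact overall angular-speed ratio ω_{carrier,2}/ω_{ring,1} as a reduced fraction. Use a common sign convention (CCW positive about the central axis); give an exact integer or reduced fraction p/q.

9/19

Stage 1: N_ring = 30 + 2·21 = 72
Stage 1: 30(ω_s−ω_c) = −72(ω_r−ω_c),  ω_s=0, ω_r=1
Stage 1: 30(0−ω_c) = −72(1−ω_c)  ⇒  102ω_c = 72  ⇒  ω_c = 12/17
  ⇒ ω_c¹/ω_r¹ = 12/17
Stage 2: N_ring = 25 + 2·13 = 51
Stage 2: 25(ω_s−ω_c) = −51(ω_r−ω_c),  ω_s=0, ω_r=1
Stage 2: 25(0−ω_c) = −51(1−ω_c)  ⇒  76ω_c = 51  ⇒  ω_c = 51/76
  ⇒ ω_c²/ω_r² = 51/76
Coupling ω_r² = ω_c¹ ⇒ overall = 12/17 × 51/76 = 9/19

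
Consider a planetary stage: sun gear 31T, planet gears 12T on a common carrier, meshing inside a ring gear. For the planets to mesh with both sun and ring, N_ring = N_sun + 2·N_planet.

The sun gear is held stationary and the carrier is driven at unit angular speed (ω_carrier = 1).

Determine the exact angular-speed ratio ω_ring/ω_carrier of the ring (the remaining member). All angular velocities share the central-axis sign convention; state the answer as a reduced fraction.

N_ring = 31 + 2·12 = 55
31(ω_s−ω_c) = −55(ω_r−ω_c),  ω_s=0, ω_c=1
ω_r = 1 − (31/55)(0−1) = 86/55
ω_r/ω_c = 86/55

86/55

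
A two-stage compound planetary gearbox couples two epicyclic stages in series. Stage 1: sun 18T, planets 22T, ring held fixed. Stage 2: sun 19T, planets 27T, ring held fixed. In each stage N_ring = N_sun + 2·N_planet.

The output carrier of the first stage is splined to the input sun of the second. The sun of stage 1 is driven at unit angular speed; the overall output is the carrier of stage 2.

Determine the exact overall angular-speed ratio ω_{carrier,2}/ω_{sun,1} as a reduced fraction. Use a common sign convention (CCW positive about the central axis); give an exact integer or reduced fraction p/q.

Stage 1: N_ring = 18 + 2·22 = 62
Stage 1: 18(ω_s−ω_c) = −62(ω_r−ω_c),  ω_r=0, ω_s=1
Stage 1: 18(1−ω_c) = −62(0−ω_c)  ⇒  80ω_c = 18  ⇒  ω_c = 9/40
  ⇒ ω_c¹/ω_s¹ = 9/40
Stage 2: N_ring = 19 + 2·27 = 73
Stage 2: 19(ω_s−ω_c) = −73(ω_r−ω_c),  ω_r=0, ω_s=1
Stage 2: 19(1−ω_c) = −73(0−ω_c)  ⇒  92ω_c = 19  ⇒  ω_c = 19/92
  ⇒ ω_c²/ω_s² = 19/92
Coupling ω_s² = ω_c¹ ⇒ overall = 9/40 × 19/92 = 171/3680

171/3680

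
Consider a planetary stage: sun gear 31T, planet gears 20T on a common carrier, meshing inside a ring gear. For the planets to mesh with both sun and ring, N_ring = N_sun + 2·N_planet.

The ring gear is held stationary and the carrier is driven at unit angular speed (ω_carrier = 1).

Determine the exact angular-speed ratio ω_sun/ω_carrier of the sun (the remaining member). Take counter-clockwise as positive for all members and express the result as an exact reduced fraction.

N_ring = 31 + 2·20 = 71
31(ω_s−ω_c) = −71(ω_r−ω_c),  ω_r=0, ω_c=1
ω_s = 1 − (71/31)(0−1) = 102/31
ω_s/ω_c = 102/31

102/31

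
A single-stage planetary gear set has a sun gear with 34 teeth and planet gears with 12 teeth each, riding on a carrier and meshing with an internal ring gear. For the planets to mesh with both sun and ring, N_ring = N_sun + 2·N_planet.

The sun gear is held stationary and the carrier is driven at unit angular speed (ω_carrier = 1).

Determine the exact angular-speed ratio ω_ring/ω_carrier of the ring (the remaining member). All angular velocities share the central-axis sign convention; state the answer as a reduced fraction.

46/29

N_ring = 34 + 2·12 = 58
34(ω_s−ω_c) = −58(ω_r−ω_c),  ω_s=0, ω_c=1
ω_r = 1 − (34/58)(0−1) = 46/29
ω_r/ω_c = 46/29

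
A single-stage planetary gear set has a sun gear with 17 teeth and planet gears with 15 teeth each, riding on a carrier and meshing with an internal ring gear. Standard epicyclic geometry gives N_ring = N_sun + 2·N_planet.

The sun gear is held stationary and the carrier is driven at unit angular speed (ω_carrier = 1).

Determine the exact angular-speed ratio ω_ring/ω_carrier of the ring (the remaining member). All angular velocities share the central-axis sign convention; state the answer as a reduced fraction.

N_ring = 17 + 2·15 = 47
17(ω_s−ω_c) = −47(ω_r−ω_c),  ω_s=0, ω_c=1
ω_r = 1 − (17/47)(0−1) = 64/47
ω_r/ω_c = 64/47

64/47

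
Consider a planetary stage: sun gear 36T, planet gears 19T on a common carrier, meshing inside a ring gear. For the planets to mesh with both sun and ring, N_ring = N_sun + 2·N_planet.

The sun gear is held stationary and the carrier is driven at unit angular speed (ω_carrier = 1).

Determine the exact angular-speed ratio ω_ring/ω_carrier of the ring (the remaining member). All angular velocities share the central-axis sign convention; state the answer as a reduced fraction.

N_ring = 36 + 2·19 = 74
36(ω_s−ω_c) = −74(ω_r−ω_c),  ω_s=0, ω_c=1
ω_r = 1 − (36/74)(0−1) = 55/37
ω_r/ω_c = 55/37

55/37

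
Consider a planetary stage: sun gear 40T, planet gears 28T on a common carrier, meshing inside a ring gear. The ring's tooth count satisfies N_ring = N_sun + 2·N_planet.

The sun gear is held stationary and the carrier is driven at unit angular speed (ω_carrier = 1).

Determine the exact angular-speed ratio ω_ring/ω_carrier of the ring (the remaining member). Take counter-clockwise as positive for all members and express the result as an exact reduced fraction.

N_ring = 40 + 2·28 = 96
40(ω_s−ω_c) = −96(ω_r−ω_c),  ω_s=0, ω_c=1
ω_r = 1 − (40/96)(0−1) = 17/12
ω_r/ω_c = 17/12

17/12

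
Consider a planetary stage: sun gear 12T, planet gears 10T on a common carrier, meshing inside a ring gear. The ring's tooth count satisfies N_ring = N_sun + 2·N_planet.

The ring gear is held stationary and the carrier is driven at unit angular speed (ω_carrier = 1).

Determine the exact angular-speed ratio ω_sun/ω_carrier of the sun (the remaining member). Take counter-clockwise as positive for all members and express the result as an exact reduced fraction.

11/3

N_ring = 12 + 2·10 = 32
12(ω_s−ω_c) = −32(ω_r−ω_c),  ω_r=0, ω_c=1
ω_s = 1 − (32/12)(0−1) = 11/3
ω_s/ω_c = 11/3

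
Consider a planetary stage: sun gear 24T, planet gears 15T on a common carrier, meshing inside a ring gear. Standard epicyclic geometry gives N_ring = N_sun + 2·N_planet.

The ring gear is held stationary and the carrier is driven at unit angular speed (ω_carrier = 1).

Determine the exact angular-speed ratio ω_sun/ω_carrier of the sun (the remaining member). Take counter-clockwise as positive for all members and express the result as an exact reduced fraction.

13/4

N_ring = 24 + 2·15 = 54
24(ω_s−ω_c) = −54(ω_r−ω_c),  ω_r=0, ω_c=1
ω_s = 1 − (54/24)(0−1) = 13/4
ω_s/ω_c = 13/4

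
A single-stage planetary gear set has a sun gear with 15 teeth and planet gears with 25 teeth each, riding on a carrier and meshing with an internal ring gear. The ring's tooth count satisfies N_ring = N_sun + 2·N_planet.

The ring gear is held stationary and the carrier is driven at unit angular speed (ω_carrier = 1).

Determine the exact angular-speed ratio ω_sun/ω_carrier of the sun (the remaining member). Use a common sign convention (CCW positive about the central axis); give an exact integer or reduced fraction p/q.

N_ring = 15 + 2·25 = 65
15(ω_s−ω_c) = −65(ω_r−ω_c),  ω_r=0, ω_c=1
ω_s = 1 − (65/15)(0−1) = 16/3
ω_s/ω_c = 16/3

16/3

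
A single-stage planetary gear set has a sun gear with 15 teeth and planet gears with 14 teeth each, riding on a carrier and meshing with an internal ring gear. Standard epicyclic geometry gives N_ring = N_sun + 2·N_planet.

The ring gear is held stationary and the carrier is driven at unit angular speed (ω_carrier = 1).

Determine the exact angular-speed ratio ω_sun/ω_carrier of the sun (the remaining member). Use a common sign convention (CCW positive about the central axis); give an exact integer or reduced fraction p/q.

58/15

N_ring = 15 + 2·14 = 43
15(ω_s−ω_c) = −43(ω_r−ω_c),  ω_r=0, ω_c=1
ω_s = 1 − (43/15)(0−1) = 58/15
ω_s/ω_c = 58/15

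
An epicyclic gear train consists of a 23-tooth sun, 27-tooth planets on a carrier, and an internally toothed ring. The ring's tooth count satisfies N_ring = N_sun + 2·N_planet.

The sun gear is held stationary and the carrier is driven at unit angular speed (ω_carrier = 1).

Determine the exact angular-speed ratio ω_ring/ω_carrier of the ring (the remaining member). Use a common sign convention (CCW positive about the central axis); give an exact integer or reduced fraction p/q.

N_ring = 23 + 2·27 = 77
23(ω_s−ω_c) = −77(ω_r−ω_c),  ω_s=0, ω_c=1
ω_r = 1 − (23/77)(0−1) = 100/77
ω_r/ω_c = 100/77

100/77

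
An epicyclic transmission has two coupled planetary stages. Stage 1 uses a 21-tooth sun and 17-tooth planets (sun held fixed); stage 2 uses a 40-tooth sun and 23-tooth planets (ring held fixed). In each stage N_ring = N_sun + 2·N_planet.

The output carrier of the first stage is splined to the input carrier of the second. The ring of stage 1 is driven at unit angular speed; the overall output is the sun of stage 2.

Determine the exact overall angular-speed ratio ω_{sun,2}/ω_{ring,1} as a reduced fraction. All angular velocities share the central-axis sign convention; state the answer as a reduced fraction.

Stage 1: N_ring = 21 + 2·17 = 55
Stage 1: 21(ω_s−ω_c) = −55(ω_r−ω_c),  ω_s=0, ω_r=1
Stage 1: 21(0−ω_c) = −55(1−ω_c)  ⇒  76ω_c = 55  ⇒  ω_c = 55/76
  ⇒ ω_c¹/ω_r¹ = 55/76
Stage 2: N_ring = 40 + 2·23 = 86
Stage 2: 40(ω_s−ω_c) = −86(ω_r−ω_c),  ω_r=0, ω_c=1
Stage 2: ω_s = 1 − (86/40)(0−1) = 63/20
  ⇒ ω_s²/ω_c² = 63/20
Coupling ω_c² = ω_c¹ ⇒ overall = 55/76 × 63/20 = 693/304

693/304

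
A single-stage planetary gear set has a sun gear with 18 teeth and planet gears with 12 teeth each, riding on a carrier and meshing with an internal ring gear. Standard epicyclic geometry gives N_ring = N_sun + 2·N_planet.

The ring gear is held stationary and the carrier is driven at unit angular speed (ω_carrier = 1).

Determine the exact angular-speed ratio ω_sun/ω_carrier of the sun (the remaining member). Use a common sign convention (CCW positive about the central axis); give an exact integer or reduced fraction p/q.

10/3

N_ring = 18 + 2·12 = 42
18(ω_s−ω_c) = −42(ω_r−ω_c),  ω_r=0, ω_c=1
ω_s = 1 − (42/18)(0−1) = 10/3
ω_s/ω_c = 10/3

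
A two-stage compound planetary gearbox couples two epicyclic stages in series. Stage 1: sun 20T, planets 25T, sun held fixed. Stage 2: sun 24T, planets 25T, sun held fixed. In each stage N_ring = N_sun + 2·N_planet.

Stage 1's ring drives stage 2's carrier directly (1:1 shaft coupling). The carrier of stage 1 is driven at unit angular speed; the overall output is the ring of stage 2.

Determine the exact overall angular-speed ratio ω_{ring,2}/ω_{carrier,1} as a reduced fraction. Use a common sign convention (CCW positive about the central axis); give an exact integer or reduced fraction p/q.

Stage 1: N_ring = 20 + 2·25 = 70
Stage 1: 20(ω_s−ω_c) = −70(ω_r−ω_c),  ω_s=0, ω_c=1
Stage 1: ω_r = 1 − (20/70)(0−1) = 9/7
  ⇒ ω_r¹/ω_c¹ = 9/7
Stage 2: N_ring = 24 + 2·25 = 74
Stage 2: 24(ω_s−ω_c) = −74(ω_r−ω_c),  ω_s=0, ω_c=1
Stage 2: ω_r = 1 − (24/74)(0−1) = 49/37
  ⇒ ω_r²/ω_c² = 49/37
Coupling ω_c² = ω_r¹ ⇒ overall = 9/7 × 49/37 = 63/37

63/37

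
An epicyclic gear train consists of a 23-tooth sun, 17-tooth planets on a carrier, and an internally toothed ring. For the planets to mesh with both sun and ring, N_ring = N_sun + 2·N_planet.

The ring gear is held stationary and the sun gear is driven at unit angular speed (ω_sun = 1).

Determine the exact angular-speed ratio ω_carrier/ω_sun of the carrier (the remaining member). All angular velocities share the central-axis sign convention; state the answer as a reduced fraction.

N_ring = 23 + 2·17 = 57
23(ω_s−ω_c) = −57(ω_r−ω_c),  ω_r=0, ω_s=1
23(1−ω_c) = −57(0−ω_c)  ⇒  80ω_c = 23  ⇒  ω_c = 23/80
ω_c/ω_s = 23/80

23/80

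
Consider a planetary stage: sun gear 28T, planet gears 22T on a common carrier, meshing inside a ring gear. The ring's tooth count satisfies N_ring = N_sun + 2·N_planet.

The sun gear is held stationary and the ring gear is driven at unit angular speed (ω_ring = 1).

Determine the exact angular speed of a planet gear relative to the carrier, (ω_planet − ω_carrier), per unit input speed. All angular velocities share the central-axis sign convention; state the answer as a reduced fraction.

N_ring = 28 + 2·22 = 72
28(ω_s−ω_c) = −72(ω_r−ω_c),  ω_s=0, ω_r=1
28(0−ω_c) = −72(1−ω_c)  ⇒  100ω_c = 72  ⇒  ω_c = 18/25
sun–planet: 28·(0−18/25) = −22·(ω_p−ω_c)  ⇒  ω_p−ω_c = −(28/22)·(-18/25) = 252/275

252/275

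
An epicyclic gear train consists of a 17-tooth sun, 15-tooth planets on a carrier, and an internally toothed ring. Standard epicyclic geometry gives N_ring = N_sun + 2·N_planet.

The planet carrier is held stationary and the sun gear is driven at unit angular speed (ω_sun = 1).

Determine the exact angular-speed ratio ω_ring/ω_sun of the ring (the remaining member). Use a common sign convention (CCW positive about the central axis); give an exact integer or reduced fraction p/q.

N_ring = 17 + 2·15 = 47
17(ω_s−ω_c) = −47(ω_r−ω_c),  ω_c=0, ω_s=1
ω_r = 0 − (17/47)(1−0) = -17/47
ω_r/ω_s = -17/47

-17/47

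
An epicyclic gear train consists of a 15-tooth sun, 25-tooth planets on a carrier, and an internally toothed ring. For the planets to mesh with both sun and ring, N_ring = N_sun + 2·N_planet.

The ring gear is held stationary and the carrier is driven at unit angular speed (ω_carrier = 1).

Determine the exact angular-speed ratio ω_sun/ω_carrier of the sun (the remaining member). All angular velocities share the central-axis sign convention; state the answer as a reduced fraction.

N_ring = 15 + 2·25 = 65
15(ω_s−ω_c) = −65(ω_r−ω_c),  ω_r=0, ω_c=1
ω_s = 1 − (65/15)(0−1) = 16/3
ω_s/ω_c = 16/3

16/3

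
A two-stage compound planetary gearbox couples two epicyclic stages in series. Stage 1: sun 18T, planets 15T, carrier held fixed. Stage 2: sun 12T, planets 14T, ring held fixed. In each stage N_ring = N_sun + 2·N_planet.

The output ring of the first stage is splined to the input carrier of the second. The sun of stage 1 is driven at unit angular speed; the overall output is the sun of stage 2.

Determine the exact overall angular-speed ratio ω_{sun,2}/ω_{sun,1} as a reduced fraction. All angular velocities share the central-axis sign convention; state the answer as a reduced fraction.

Stage 1: N_ring = 18 + 2·15 = 48
Stage 1: 18(ω_s−ω_c) = −48(ω_r−ω_c),  ω_c=0, ω_s=1
Stage 1: ω_r = 0 − (18/48)(1−0) = -3/8
  ⇒ ω_r¹/ω_s¹ = -3/8
Stage 2: N_ring = 12 + 2·14 = 40
Stage 2: 12(ω_s−ω_c) = −40(ω_r−ω_c),  ω_r=0, ω_c=1
Stage 2: ω_s = 1 − (40/12)(0−1) = 13/3
  ⇒ ω_s²/ω_c² = 13/3
Coupling ω_c² = ω_r¹ ⇒ overall = -3/8 × 13/3 = -13/8

-13/8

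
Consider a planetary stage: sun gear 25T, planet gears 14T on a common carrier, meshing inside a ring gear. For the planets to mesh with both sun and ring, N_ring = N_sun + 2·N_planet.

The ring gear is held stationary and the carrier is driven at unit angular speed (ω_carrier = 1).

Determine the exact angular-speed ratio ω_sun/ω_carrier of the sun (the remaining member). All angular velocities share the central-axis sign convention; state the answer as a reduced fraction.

N_ring = 25 + 2·14 = 53
25(ω_s−ω_c) = −53(ω_r−ω_c),  ω_r=0, ω_c=1
ω_s = 1 − (53/25)(0−1) = 78/25
ω_s/ω_c = 78/25

78/25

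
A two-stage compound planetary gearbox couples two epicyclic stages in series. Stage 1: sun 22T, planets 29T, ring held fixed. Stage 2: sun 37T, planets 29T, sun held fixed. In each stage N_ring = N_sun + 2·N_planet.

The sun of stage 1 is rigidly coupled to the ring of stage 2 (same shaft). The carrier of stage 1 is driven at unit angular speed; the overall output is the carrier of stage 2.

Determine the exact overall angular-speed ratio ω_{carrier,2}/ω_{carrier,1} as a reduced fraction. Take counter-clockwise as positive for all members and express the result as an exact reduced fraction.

Stage 1: N_ring = 22 + 2·29 = 80
Stage 1: 22(ω_s−ω_c) = −80(ω_r−ω_c),  ω_r=0, ω_c=1
Stage 1: ω_s = 1 − (80/22)(0−1) = 51/11
  ⇒ ω_s¹/ω_c¹ = 51/11
Stage 2: N_ring = 37 + 2·29 = 95
Stage 2: 37(ω_s−ω_c) = −95(ω_r−ω_c),  ω_s=0, ω_r=1
Stage 2: 37(0−ω_c) = −95(1−ω_c)  ⇒  132ω_c = 95  ⇒  ω_c = 95/132
  ⇒ ω_c²/ω_r² = 95/132
Coupling ω_r² = ω_s¹ ⇒ overall = 51/11 × 95/132 = 1615/484

1615/484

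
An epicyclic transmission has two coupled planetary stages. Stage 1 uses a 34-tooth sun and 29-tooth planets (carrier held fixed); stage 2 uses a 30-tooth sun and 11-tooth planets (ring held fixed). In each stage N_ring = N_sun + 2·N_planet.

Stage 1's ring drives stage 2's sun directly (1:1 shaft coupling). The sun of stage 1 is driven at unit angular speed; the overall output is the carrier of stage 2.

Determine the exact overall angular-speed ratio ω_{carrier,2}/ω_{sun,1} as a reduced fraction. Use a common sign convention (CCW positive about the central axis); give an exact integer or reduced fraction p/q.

-255/1886

Stage 1: N_ring = 34 + 2·29 = 92
Stage 1: 34(ω_s−ω_c) = −92(ω_r−ω_c),  ω_c=0, ω_s=1
Stage 1: ω_r = 0 − (34/92)(1−0) = -17/46
  ⇒ ω_r¹/ω_s¹ = -17/46
Stage 2: N_ring = 30 + 2·11 = 52
Stage 2: 30(ω_s−ω_c) = −52(ω_r−ω_c),  ω_r=0, ω_s=1
Stage 2: 30(1−ω_c) = −52(0−ω_c)  ⇒  82ω_c = 30  ⇒  ω_c = 15/41
  ⇒ ω_c²/ω_s² = 15/41
Coupling ω_s² = ω_r¹ ⇒ overall = -17/46 × 15/41 = -255/1886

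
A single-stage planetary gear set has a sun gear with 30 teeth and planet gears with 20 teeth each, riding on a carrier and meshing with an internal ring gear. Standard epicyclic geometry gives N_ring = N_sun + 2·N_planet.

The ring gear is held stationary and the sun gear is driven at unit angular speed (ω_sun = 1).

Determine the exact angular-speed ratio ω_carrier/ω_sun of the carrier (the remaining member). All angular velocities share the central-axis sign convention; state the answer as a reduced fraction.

N_ring = 30 + 2·20 = 70
30(ω_s−ω_c) = −70(ω_r−ω_c),  ω_r=0, ω_s=1
30(1−ω_c) = −70(0−ω_c)  ⇒  100ω_c = 30  ⇒  ω_c = 3/10
ω_c/ω_s = 3/10

3/10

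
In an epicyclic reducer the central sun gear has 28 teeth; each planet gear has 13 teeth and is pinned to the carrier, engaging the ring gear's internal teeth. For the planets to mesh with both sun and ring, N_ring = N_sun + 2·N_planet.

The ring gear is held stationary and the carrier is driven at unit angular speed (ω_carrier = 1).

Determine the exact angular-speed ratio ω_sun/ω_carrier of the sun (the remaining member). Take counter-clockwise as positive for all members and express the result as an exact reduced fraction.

41/14

N_ring = 28 + 2·13 = 54
28(ω_s−ω_c) = −54(ω_r−ω_c),  ω_r=0, ω_c=1
ω_s = 1 − (54/28)(0−1) = 41/14
ω_s/ω_c = 41/14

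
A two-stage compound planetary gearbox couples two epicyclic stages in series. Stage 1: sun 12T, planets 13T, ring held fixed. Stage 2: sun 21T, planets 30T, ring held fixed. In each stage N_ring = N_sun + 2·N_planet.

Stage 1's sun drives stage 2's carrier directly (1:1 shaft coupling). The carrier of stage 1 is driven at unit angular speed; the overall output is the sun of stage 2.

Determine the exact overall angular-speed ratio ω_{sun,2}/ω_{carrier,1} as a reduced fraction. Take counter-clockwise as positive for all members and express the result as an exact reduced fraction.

425/21

Stage 1: N_ring = 12 + 2·13 = 38
Stage 1: 12(ω_s−ω_c) = −38(ω_r−ω_c),  ω_r=0, ω_c=1
Stage 1: ω_s = 1 − (38/12)(0−1) = 25/6
  ⇒ ω_s¹/ω_c¹ = 25/6
Stage 2: N_ring = 21 + 2·30 = 81
Stage 2: 21(ω_s−ω_c) = −81(ω_r−ω_c),  ω_r=0, ω_c=1
Stage 2: ω_s = 1 − (81/21)(0−1) = 34/7
  ⇒ ω_s²/ω_c² = 34/7
Coupling ω_c² = ω_s¹ ⇒ overall = 25/6 × 34/7 = 425/21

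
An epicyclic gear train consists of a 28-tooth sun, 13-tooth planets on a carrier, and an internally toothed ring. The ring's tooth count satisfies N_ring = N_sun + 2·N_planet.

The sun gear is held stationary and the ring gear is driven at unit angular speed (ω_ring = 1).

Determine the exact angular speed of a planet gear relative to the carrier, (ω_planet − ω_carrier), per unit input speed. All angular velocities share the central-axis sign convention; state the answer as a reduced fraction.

N_ring = 28 + 2·13 = 54
28(ω_s−ω_c) = −54(ω_r−ω_c),  ω_s=0, ω_r=1
28(0−ω_c) = −54(1−ω_c)  ⇒  82ω_c = 54  ⇒  ω_c = 27/41
sun–planet: 28·(0−27/41) = −13·(ω_p−ω_c)  ⇒  ω_p−ω_c = −(28/13)·(-27/41) = 756/533

756/533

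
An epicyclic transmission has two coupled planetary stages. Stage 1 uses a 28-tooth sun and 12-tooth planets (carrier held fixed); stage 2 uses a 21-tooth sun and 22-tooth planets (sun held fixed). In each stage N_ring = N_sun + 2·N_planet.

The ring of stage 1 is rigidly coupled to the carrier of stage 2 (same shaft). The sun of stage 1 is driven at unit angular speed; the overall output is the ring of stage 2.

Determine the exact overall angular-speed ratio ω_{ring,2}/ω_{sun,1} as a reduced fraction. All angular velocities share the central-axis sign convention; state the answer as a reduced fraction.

-602/845

Stage 1: N_ring = 28 + 2·12 = 52
Stage 1: 28(ω_s−ω_c) = −52(ω_r−ω_c),  ω_c=0, ω_s=1
Stage 1: ω_r = 0 − (28/52)(1−0) = -7/13
  ⇒ ω_r¹/ω_s¹ = -7/13
Stage 2: N_ring = 21 + 2·22 = 65
Stage 2: 21(ω_s−ω_c) = −65(ω_r−ω_c),  ω_s=0, ω_c=1
Stage 2: ω_r = 1 − (21/65)(0−1) = 86/65
  ⇒ ω_r²/ω_c² = 86/65
Coupling ω_c² = ω_r¹ ⇒ overall = -7/13 × 86/65 = -602/845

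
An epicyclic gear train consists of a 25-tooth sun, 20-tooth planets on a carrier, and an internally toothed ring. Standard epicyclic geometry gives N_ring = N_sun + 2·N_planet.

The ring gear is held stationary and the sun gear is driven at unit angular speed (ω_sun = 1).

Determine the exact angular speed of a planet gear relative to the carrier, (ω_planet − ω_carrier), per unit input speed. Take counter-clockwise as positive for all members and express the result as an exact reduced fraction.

N_ring = 25 + 2·20 = 65
25(ω_s−ω_c) = −65(ω_r−ω_c),  ω_r=0, ω_s=1
25(1−ω_c) = −65(0−ω_c)  ⇒  90ω_c = 25  ⇒  ω_c = 5/18
sun–planet: 25·(1−5/18) = −20·(ω_p−ω_c)  ⇒  ω_p−ω_c = −(25/20)·(13/18) = -65/72

-65/72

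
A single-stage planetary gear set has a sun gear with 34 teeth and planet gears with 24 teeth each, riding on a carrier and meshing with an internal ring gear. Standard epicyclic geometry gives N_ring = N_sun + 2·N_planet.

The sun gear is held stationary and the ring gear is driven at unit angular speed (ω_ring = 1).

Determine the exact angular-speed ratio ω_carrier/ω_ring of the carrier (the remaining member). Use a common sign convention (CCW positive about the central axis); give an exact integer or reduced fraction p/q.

41/58

N_ring = 34 + 2·24 = 82
34(ω_s−ω_c) = −82(ω_r−ω_c),  ω_s=0, ω_r=1
34(0−ω_c) = −82(1−ω_c)  ⇒  116ω_c = 82  ⇒  ω_c = 41/58
ω_c/ω_r = 41/58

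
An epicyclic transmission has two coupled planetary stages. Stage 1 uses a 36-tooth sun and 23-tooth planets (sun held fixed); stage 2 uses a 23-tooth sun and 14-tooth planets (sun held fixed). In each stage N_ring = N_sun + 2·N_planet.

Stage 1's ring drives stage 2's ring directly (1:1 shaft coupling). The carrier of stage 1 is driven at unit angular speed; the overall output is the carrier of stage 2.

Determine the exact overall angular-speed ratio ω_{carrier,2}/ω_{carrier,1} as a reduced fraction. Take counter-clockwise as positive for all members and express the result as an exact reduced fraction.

Stage 1: N_ring = 36 + 2·23 = 82
Stage 1: 36(ω_s−ω_c) = −82(ω_r−ω_c),  ω_s=0, ω_c=1
Stage 1: ω_r = 1 − (36/82)(0−1) = 59/41
  ⇒ ω_r¹/ω_c¹ = 59/41
Stage 2: N_ring = 23 + 2·14 = 51
Stage 2: 23(ω_s−ω_c) = −51(ω_r−ω_c),  ω_s=0, ω_r=1
Stage 2: 23(0−ω_c) = −51(1−ω_c)  ⇒  74ω_c = 51  ⇒  ω_c = 51/74
  ⇒ ω_c²/ω_r² = 51/74
Coupling ω_r² = ω_r¹ ⇒ overall = 59/41 × 51/74 = 3009/3034

3009/3034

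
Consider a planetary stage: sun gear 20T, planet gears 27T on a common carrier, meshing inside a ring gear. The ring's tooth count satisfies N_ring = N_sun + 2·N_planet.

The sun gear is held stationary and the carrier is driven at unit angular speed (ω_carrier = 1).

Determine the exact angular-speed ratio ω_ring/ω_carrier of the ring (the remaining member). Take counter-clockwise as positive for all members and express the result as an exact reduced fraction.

N_ring = 20 + 2·27 = 74
20(ω_s−ω_c) = −74(ω_r−ω_c),  ω_s=0, ω_c=1
ω_r = 1 − (20/74)(0−1) = 47/37
ω_r/ω_c = 47/37

47/37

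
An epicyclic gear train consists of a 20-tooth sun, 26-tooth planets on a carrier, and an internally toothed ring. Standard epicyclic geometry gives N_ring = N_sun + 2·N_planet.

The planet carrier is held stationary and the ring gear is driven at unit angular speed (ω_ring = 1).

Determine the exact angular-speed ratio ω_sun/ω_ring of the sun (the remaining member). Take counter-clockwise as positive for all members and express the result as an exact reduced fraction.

-18/5

N_ring = 20 + 2·26 = 72
20(ω_s−ω_c) = −72(ω_r−ω_c),  ω_c=0, ω_r=1
ω_s = 0 − (72/20)(1−0) = -18/5
ω_s/ω_r = -18/5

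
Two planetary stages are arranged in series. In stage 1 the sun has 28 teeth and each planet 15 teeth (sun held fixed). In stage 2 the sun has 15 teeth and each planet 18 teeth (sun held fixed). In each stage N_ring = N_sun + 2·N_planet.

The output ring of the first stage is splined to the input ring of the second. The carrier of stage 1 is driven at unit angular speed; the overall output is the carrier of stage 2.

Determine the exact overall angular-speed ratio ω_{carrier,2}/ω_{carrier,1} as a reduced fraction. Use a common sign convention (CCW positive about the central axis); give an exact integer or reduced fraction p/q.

Stage 1: N_ring = 28 + 2·15 = 58
Stage 1: 28(ω_s−ω_c) = −58(ω_r−ω_c),  ω_s=0, ω_c=1
Stage 1: ω_r = 1 − (28/58)(0−1) = 43/29
  ⇒ ω_r¹/ω_c¹ = 43/29
Stage 2: N_ring = 15 + 2·18 = 51
Stage 2: 15(ω_s−ω_c) = −51(ω_r−ω_c),  ω_s=0, ω_r=1
Stage 2: 15(0−ω_c) = −51(1−ω_c)  ⇒  66ω_c = 51  ⇒  ω_c = 17/22
  ⇒ ω_c²/ω_r² = 17/22
Coupling ω_r² = ω_r¹ ⇒ overall = 43/29 × 17/22 = 731/638

731/638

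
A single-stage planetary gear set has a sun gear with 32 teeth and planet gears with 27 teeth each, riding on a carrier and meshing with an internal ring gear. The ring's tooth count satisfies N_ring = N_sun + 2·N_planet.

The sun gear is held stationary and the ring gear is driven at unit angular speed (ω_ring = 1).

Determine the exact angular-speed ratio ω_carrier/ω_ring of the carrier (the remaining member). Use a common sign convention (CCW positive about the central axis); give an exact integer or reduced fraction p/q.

43/59

N_ring = 32 + 2·27 = 86
32(ω_s−ω_c) = −86(ω_r−ω_c),  ω_s=0, ω_r=1
32(0−ω_c) = −86(1−ω_c)  ⇒  118ω_c = 86  ⇒  ω_c = 43/59
ω_c/ω_r = 43/59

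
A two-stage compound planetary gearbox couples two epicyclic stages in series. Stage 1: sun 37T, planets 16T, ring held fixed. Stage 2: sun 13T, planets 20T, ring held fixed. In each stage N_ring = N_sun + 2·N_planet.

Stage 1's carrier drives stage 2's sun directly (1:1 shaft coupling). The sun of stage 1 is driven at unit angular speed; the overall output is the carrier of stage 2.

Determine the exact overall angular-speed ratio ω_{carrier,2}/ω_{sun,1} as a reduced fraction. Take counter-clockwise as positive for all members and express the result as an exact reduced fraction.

481/6996

Stage 1: N_ring = 37 + 2·16 = 69
Stage 1: 37(ω_s−ω_c) = −69(ω_r−ω_c),  ω_r=0, ω_s=1
Stage 1: 37(1−ω_c) = −69(0−ω_c)  ⇒  106ω_c = 37  ⇒  ω_c = 37/106
  ⇒ ω_c¹/ω_s¹ = 37/106
Stage 2: N_ring = 13 + 2·20 = 53
Stage 2: 13(ω_s−ω_c) = −53(ω_r−ω_c),  ω_r=0, ω_s=1
Stage 2: 13(1−ω_c) = −53(0−ω_c)  ⇒  66ω_c = 13  ⇒  ω_c = 13/66
  ⇒ ω_c²/ω_s² = 13/66
Coupling ω_s² = ω_c¹ ⇒ overall = 37/106 × 13/66 = 481/6996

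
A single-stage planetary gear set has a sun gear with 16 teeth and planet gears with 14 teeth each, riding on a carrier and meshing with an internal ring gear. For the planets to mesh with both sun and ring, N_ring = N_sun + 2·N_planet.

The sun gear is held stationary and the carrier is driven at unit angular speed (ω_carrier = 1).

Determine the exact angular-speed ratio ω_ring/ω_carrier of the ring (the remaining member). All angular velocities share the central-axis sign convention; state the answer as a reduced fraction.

15/11

N_ring = 16 + 2·14 = 44
16(ω_s−ω_c) = −44(ω_r−ω_c),  ω_s=0, ω_c=1
ω_r = 1 − (16/44)(0−1) = 15/11
ω_r/ω_c = 15/11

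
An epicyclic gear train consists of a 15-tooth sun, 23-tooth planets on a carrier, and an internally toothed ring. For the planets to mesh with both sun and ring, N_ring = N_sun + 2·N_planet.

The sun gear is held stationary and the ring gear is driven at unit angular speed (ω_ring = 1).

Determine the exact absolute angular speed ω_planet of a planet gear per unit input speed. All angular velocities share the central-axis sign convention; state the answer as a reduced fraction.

N_ring = 15 + 2·23 = 61
15(ω_s−ω_c) = −61(ω_r−ω_c),  ω_s=0, ω_r=1
15(0−ω_c) = −61(1−ω_c)  ⇒  76ω_c = 61  ⇒  ω_c = 61/76
sun–planet: 15·(0−61/76) = −23·(ω_p−ω_c)  ⇒  ω_p−ω_c = −(15/23)·(-61/76) = 915/1748
ω_p = 61/76 + 915/1748 = 61/46

61/46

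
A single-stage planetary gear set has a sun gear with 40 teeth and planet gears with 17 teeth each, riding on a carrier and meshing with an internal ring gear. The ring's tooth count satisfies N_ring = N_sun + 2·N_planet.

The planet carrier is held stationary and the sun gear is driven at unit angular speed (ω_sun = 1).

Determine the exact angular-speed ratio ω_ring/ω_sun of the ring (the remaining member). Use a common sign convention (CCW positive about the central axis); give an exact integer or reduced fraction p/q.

N_ring = 40 + 2·17 = 74
40(ω_s−ω_c) = −74(ω_r−ω_c),  ω_c=0, ω_s=1
ω_r = 0 − (40/74)(1−0) = -20/37
ω_r/ω_s = -20/37

-20/37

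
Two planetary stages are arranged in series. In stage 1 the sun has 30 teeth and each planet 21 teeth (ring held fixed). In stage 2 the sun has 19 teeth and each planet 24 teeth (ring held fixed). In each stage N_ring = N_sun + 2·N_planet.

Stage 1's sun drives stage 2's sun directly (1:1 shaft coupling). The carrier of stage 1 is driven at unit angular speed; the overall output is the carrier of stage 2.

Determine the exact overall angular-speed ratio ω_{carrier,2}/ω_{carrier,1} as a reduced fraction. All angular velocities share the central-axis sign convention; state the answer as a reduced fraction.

323/430

Stage 1: N_ring = 30 + 2·21 = 72
Stage 1: 30(ω_s−ω_c) = −72(ω_r−ω_c),  ω_r=0, ω_c=1
Stage 1: ω_s = 1 − (72/30)(0−1) = 17/5
  ⇒ ω_s¹/ω_c¹ = 17/5
Stage 2: N_ring = 19 + 2·24 = 67
Stage 2: 19(ω_s−ω_c) = −67(ω_r−ω_c),  ω_r=0, ω_s=1
Stage 2: 19(1−ω_c) = −67(0−ω_c)  ⇒  86ω_c = 19  ⇒  ω_c = 19/86
  ⇒ ω_c²/ω_s² = 19/86
Coupling ω_s² = ω_s¹ ⇒ overall = 17/5 × 19/86 = 323/430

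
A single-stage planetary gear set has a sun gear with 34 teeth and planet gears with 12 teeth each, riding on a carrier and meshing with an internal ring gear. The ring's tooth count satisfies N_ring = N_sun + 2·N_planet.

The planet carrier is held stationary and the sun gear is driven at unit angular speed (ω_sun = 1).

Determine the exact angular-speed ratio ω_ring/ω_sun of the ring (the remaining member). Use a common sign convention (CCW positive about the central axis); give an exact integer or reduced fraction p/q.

-17/29

N_ring = 34 + 2·12 = 58
34(ω_s−ω_c) = −58(ω_r−ω_c),  ω_c=0, ω_s=1
ω_r = 0 − (34/58)(1−0) = -17/29
ω_r/ω_s = -17/29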